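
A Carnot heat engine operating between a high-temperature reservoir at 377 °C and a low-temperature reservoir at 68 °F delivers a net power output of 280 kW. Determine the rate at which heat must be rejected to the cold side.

Q̇_C ≈ 230 kW

T_H = 377 °C → 377 + 273.15 = 650.15 K.
T_C = 68 °F → (68 − 32) × 5/9 = 20.00 °C = 293.15 K.
Carnot efficiency: η = 1 − T_C/T_H = 1 − 293.15/650.15 = 0.5491.
Since Q_C/Q_H = T_C/T_H and Q_H = W/η, Q_C = W·T_C/(T_H − T_C) = 280 × 293.15/357.00 = 230 kW.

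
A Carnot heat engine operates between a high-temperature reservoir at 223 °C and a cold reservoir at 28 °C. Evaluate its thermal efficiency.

η ≈ 0.393

T_H = 223 °C → 223 + 273.15 = 496.15 K.
T_C = 28 °C → 28 + 273.15 = 301.15 K.
η_rev = 1 − T_C/T_H = 1 − 301.15/496.15 = 0.393.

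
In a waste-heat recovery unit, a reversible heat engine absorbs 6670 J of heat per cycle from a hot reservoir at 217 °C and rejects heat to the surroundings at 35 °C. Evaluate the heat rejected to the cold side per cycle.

T_H = 217 °C → 217 + 273.15 = 490.15 K.
T_C = 35 °C → 35 + 273.15 = 308.15 K.
For a reversible engine, η = 1 − T_C/T_H = 1 − 308.15/490.15 = 0.3713.
For a reversible cycle Q_C/Q_H = T_C/T_H, so Q_C = 6670 × 308.15/490.15 = 4190 J.

Q_C ≈ 4190 J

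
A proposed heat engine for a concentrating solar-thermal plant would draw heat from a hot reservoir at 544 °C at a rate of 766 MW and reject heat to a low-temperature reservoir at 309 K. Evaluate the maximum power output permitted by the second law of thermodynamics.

Ẇ_max ≈ 476 MW

T_H = 544 °C → 544 + 273.15 = 817.15 K.
The upper bound on efficiency is η_max = 1 − T_C/T_H = 1 − 309.00/817.15 = 0.6219.
W_max = η_max · Q_H = 0.6219 × 766 = 476 MW.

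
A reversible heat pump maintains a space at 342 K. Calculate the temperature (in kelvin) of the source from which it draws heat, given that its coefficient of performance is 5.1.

COP_HP = T_H/(T_H − T_C) ⇒ T_C = T_H·(COP_HP − 1)/COP_HP = 342.00 × (5.1 − 1)/5.1 = 274.9 K.

T_C ≈ 274.9 K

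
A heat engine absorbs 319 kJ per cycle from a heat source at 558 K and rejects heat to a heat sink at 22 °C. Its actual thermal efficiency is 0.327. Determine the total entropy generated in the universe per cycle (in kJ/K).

T_C = 22 °C → 22 + 273.15 = 295.15 K.
W = η·Q_H = 0.327 × 319 = 104.3 kJ, so Q_C = Q_H − W = 214.7 kJ.
Entropy balance on the reservoirs: −Q_H/T_H = -0.5717 kJ/K, +Q_C/T_C = 0.7274 kJ/K.
ΔS_univ = −Q_H/T_H + Q_C/T_C = 0.156 kJ/K (> 0, since η = 0.327 < η_Carnot = 0.471).

ΔS_univ ≈ 0.156 kJ/K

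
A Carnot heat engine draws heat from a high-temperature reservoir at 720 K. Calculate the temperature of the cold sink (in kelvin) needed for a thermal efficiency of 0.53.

From η = 1 − T_C/T_H, T_C = T_H·(1 − η) = 720.00 × (1 − 0.53) = 338.4 K.

T_C ≈ 338.4 K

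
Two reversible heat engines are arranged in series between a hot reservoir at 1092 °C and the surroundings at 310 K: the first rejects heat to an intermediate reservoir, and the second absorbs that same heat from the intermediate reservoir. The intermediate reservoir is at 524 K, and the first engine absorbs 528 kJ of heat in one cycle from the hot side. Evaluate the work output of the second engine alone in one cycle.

T_H = 1092 °C → 1092 + 273.15 = 1365.15 K.
Heat entering the second stage: Q_m = Q_H·(T_m/T_H) = 528 × 524.00/1365.15 = 203 kJ.
Second-stage efficiency η₂ = 1 − T_C/T_m = 1 − 310.00/524.00 = 0.4084, so W₂ = η₂·Q_m = 82.8 kJ.

W₂ ≈ 82.8 kJ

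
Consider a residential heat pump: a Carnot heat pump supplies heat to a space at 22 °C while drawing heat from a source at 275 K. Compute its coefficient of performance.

COP_HP ≈ 14.65

T_H = 22 °C → 22 + 273.15 = 295.15 K.
COP_HP = T_H/(T_H − T_C) = 295.15/(295.15 − 275.00) = 14.65.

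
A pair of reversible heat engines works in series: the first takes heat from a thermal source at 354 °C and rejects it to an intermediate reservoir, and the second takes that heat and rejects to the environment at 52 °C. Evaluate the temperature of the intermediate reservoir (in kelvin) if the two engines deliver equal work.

T_H = 354 °C → 354 + 273.15 = 627.15 K.
T_C = 52 °C → 52 + 273.15 = 325.15 K.
For reversible stages Q_m = Q_H·(T_m/T_H). Setting W₁ = Q_H(1 − T_m/T_H) equal to W₂ = Q_m(1 − T_C/T_m) = Q_H·(T_m − T_C)/T_H gives T_H − T_m = T_m − T_C, so T_m = (T_H + T_C)/2 = (627.15 + 325.15)/2 = 476 K.

T_m ≈ 476 K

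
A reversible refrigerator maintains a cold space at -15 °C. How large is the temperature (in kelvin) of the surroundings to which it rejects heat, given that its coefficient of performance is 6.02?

T_H ≈ 301 K

T_C = -15 °C → -15 + 273.15 = 258.15 K.
COP_R = T_C/(T_H − T_C) ⇒ T_H = T_C·(1 + 1/COP_R) = 258.15 × (1 + 1/6.02) = 301 K.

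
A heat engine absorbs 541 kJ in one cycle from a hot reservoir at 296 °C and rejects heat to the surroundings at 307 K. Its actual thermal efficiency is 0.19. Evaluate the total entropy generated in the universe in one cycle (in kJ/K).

ΔS_univ ≈ 0.477 kJ/K

T_H = 296 °C → 296 + 273.15 = 569.15 K.
W = η·Q_H = 0.19 × 541 = 102.8 kJ, so Q_C = Q_H − W = 438.2 kJ.
Entropy balance on the reservoirs: −Q_H/T_H = -0.9505 kJ/K, +Q_C/T_C = 1.427 kJ/K.
ΔS_univ = −Q_H/T_H + Q_C/T_C = 0.477 kJ/K (> 0, since η = 0.19 < η_Carnot = 0.461).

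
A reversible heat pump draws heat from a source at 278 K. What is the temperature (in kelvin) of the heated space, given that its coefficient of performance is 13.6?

T_H ≈ 300.1 K

COP_HP = T_H/(T_H − T_C) ⇒ T_H = T_C·COP_HP/(COP_HP − 1) = 278.00 × 13.6/(13.6 − 1) = 300.1 K.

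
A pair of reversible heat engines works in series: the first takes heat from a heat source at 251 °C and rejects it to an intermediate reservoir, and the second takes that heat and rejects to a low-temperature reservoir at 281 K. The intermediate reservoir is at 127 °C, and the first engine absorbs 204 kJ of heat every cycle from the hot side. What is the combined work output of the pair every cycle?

T_H = 251 °C → 251 + 273.15 = 524.15 K.
Two reversible stages in series are equivalent to a single Carnot engine between T_H and T_C, so η_total = 1 − T_C/T_H = 1 − 281.00/524.15 = 0.4639.
W_total = η_total · Q_H = 0.4639 × 204 = 94.6 kJ.

W_total ≈ 94.6 kJ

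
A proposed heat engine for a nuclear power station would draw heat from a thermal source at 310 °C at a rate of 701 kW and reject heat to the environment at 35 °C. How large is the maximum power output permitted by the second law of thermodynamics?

Ẇ_max ≈ 330.6 kW

T_H = 310 °C → 310 + 273.15 = 583.15 K.
T_C = 35 °C → 35 + 273.15 = 308.15 K.
The second-law ceiling is the Carnot efficiency, η_max = 1 − T_C/T_H = 1 − 308.15/583.15 = 0.4716.
W_max = η_max · Q_H = 0.4716 × 701 = 330.6 kW.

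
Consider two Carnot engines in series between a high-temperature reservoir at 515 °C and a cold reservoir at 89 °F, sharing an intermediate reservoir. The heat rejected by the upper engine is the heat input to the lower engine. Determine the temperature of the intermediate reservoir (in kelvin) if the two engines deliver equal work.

T_m ≈ 546 K

T_H = 515 °C → 515 + 273.15 = 788.15 K.
T_C = 89 °F → (89 − 32) × 5/9 = 31.67 °C = 304.82 K.
For reversible stages Q_m = Q_H·(T_m/T_H). Setting W₁ = Q_H(1 − T_m/T_H) equal to W₂ = Q_m(1 − T_C/T_m) = Q_H·(T_m − T_C)/T_H gives T_H − T_m = T_m − T_C, so T_m = (T_H + T_C)/2 = (788.15 + 304.82)/2 = 546 K.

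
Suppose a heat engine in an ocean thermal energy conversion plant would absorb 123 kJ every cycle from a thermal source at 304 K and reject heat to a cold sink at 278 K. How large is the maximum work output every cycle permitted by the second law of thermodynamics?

W_max ≈ 10.5 kJ

No engine can exceed the Carnot limit: η_max = 1 − T_C/T_H = 1 − 278.00/304.00 = 0.0855.
W_max = η_max · Q_H = 0.0855 × 123 = 10.5 kJ.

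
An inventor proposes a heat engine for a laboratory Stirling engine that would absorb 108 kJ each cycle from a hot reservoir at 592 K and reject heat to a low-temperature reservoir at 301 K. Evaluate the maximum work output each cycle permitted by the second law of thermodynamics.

The second-law ceiling is the Carnot efficiency, η_max = 1 − T_C/T_H = 1 − 301.00/592.00 = 0.4916.
W_max = η_max · Q_H = 0.4916 × 108 = 53.1 kJ.

W_max ≈ 53.1 kJ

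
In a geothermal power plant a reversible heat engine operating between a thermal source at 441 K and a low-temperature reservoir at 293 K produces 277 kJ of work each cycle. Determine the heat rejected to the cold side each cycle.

For a reversible engine, η = 1 − T_C/T_H = 1 − 293.00/441.00 = 0.3356.
Since Q_C/Q_H = T_C/T_H and Q_H = W/η, Q_C = W·T_C/(T_H − T_C) = 277 × 293.00/148.00 = 548.4 kJ.

Q_C ≈ 548.4 kJ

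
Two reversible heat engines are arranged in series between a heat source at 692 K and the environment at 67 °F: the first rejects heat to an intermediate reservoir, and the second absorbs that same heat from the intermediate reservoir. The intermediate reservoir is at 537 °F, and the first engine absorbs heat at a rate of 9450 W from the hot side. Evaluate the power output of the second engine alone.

Ẇ₂ ≈ 3570 W

T_C = 67 °F → (67 − 32) × 5/9 = 19.44 °C = 292.59 K.
T_m = 537 °F → (537 − 32) × 5/9 = 280.56 °C = 553.71 K.
Heat entering the second stage: Q_m = Q_H·(T_m/T_H) = 9450 × 553.71/692.00 = 7560 W.
Second-stage efficiency η₂ = 1 − T_C/T_m = 1 − 292.59/553.71 = 0.4716, so W₂ = η₂·Q_m = 3570 W.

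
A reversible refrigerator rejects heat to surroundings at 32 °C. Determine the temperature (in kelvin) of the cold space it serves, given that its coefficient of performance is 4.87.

T_H = 32 °C → 32 + 273.15 = 305.15 K.
COP_R = T_C/(T_H − T_C) ⇒ T_C = T_H·COP_R/(1 + COP_R) = 305.15 × 4.87/(1 + 4.87) = 253 K.

T_C ≈ 253 K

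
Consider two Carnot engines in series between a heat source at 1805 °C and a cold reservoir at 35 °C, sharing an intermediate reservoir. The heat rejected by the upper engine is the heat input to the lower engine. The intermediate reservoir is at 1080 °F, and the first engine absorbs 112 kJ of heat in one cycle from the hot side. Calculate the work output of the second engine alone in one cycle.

W₂ ≈ 29.5 kJ

T_H = 1805 °C → 1805 + 273.15 = 2078.15 K.
T_C = 35 °C → 35 + 273.15 = 308.15 K.
T_m = 1080 °F → (1080 − 32) × 5/9 = 582.22 °C = 855.37 K.
Heat entering the second stage: Q_m = Q_H·(T_m/T_H) = 112 × 855.37/2078.15 = 46.1 kJ.
Second-stage efficiency η₂ = 1 − T_C/T_m = 1 − 308.15/855.37 = 0.6397, so W₂ = η₂·Q_m = 29.5 kJ.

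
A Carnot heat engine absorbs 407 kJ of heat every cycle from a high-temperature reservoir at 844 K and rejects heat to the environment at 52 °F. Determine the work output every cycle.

T_C = 52 °F → (52 − 32) × 5/9 = 11.11 °C = 284.26 K.
The Carnot efficiency is η = 1 − T_C/T_H = 1 − 284.26/844.00 = 0.6632.
W = η·Q_H = 0.6632 × 407 = 270 kJ.

W ≈ 270 kJ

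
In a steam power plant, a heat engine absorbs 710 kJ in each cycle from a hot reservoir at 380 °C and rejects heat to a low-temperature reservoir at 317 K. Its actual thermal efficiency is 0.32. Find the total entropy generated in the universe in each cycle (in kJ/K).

T_H = 380 °C → 380 + 273.15 = 653.15 K.
W = η·Q_H = 0.32 × 710 = 227.2 kJ, so Q_C = Q_H − W = 482.8 kJ.
The hot reservoir loses entropy Q_H/T_H = 710/653.15 = 1.087 kJ/K; the cold reservoir gains Q_C/T_C = 482.8/317.00 = 1.523 kJ/K.
ΔS_univ = −Q_H/T_H + Q_C/T_C = 0.436 kJ/K (> 0, since η = 0.32 < η_Carnot = 0.515).

ΔS_univ ≈ 0.436 kJ/K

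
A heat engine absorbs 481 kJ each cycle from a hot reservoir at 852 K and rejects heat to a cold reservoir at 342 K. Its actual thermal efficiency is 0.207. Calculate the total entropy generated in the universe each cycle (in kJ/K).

ΔS_univ ≈ 0.551 kJ/K

W = η·Q_H = 0.207 × 481 = 99.57 kJ, so Q_C = Q_H − W = 381.4 kJ.
Reservoir entropy changes: ΔS_H = −Q_H/T_H = −481/852.00 = -0.5646 kJ/K and ΔS_C = +Q_C/T_C = 381.4/342.00 = 1.115 kJ/K.
ΔS_univ = −Q_H/T_H + Q_C/T_C = 0.551 kJ/K (> 0, since η = 0.207 < η_Carnot = 0.599).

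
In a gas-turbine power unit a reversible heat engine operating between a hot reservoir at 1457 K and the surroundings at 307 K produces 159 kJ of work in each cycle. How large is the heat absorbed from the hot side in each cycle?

Q_H ≈ 201.4 kJ

The Carnot efficiency is η = 1 − T_C/T_H = 1 − 307.00/1457.00 = 0.7893.
Q_H = W/η = 159/0.7893 = 201.4 kJ.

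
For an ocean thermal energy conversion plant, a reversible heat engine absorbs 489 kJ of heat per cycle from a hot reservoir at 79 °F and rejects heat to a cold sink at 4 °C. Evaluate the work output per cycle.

W ≈ 36.13 kJ

T_H = 79 °F → (79 − 32) × 5/9 = 26.11 °C = 299.26 K.
T_C = 4 °C → 4 + 273.15 = 277.15 K.
Carnot efficiency: η = 1 − T_C/T_H = 1 − 277.15/299.26 = 0.0739.
W = η·Q_H = 0.0739 × 489 = 36.13 kJ.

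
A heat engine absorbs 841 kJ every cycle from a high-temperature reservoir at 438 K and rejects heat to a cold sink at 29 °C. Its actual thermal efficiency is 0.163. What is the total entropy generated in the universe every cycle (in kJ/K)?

ΔS_univ ≈ 0.4096 kJ/K

T_C = 29 °C → 29 + 273.15 = 302.15 K.
W = η·Q_H = 0.163 × 841 = 137.1 kJ, so Q_C = Q_H − W = 703.9 kJ.
Entropy balance on the reservoirs: −Q_H/T_H = -1.920 kJ/K, +Q_C/T_C = 2.330 kJ/K.
ΔS_univ = −Q_H/T_H + Q_C/T_C = 0.4096 kJ/K (> 0, since η = 0.163 < η_Carnot = 0.310).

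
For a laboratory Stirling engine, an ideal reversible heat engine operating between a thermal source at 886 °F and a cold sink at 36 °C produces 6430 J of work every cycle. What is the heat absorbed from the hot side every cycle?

Q_H ≈ 10960 J

T_H = 886 °F → (886 − 32) × 5/9 = 474.44 °C = 747.59 K.
T_C = 36 °C → 36 + 273.15 = 309.15 K.
Carnot efficiency: η = 1 − T_C/T_H = 1 − 309.15/747.59 = 0.5865.
Q_H = W/η = 6430/0.5865 = 10960 J.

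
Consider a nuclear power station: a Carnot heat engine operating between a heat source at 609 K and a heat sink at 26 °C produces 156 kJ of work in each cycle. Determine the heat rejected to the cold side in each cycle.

T_C = 26 °C → 26 + 273.15 = 299.15 K.
η_rev = 1 − T_C/T_H = 1 − 299.15/609.00 = 0.5088.
Since Q_C/Q_H = T_C/T_H and Q_H = W/η, Q_C = W·T_C/(T_H − T_C) = 156 × 299.15/309.85 = 151 kJ.

Q_C ≈ 151 kJ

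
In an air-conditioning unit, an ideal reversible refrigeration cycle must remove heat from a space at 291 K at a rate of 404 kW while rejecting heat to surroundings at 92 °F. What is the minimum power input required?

Ẇ_in ≈ 21.50 kW

T_H = 92 °F → (92 − 32) × 5/9 = 33.33 °C = 306.48 K.
For a reversible refrigerator, COP_R = T_C/(T_H − T_C) = 291.00/15.48 = 18.7944.
W = Q_C/COP_R = 404/18.7944 = 21.50 kW.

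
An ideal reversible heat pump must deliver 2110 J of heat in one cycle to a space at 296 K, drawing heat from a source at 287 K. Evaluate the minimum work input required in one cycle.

Reversible heating COP: COP_HP = T_H/(T_H − T_C) = 296.00/9.00 = 32.8889.
W = Q_H/COP_HP = 2110/32.8889 = 64.2 J.

W_in ≈ 64.2 J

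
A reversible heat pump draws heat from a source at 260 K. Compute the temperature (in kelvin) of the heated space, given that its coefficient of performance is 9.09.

T_H ≈ 292.1 K

COP_HP = T_H/(T_H − T_C) ⇒ T_H = T_C·COP_HP/(COP_HP − 1) = 260.00 × 9.09/(9.09 − 1) = 292.1 K.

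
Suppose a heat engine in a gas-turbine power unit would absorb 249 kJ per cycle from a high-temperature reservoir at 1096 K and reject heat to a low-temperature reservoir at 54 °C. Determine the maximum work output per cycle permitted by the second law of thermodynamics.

T_C = 54 °C → 54 + 273.15 = 327.15 K.
The upper bound on efficiency is η_max = 1 − T_C/T_H = 1 − 327.15/1096.00 = 0.7015.
W_max = η_max · Q_H = 0.7015 × 249 = 175 kJ.

W_max ≈ 175 kJ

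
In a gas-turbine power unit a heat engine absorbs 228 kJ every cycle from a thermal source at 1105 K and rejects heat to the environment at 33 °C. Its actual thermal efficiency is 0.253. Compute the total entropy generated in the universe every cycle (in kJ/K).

ΔS_univ ≈ 0.350 kJ/K

T_C = 33 °C → 33 + 273.15 = 306.15 K.
W = η·Q_H = 0.253 × 228 = 57.68 kJ, so Q_C = Q_H − W = 170.3 kJ.
The hot reservoir loses entropy Q_H/T_H = 228/1105.00 = 0.2063 kJ/K; the cold reservoir gains Q_C/T_C = 170.3/306.15 = 0.5563 kJ/K.
ΔS_univ = −Q_H/T_H + Q_C/T_C = 0.350 kJ/K (> 0, since η = 0.253 < η_Carnot = 0.723).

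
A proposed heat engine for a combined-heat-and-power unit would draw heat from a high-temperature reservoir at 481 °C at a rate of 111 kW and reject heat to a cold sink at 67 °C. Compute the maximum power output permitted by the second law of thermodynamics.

T_H = 481 °C → 481 + 273.15 = 754.15 K.
T_C = 67 °C → 67 + 273.15 = 340.15 K.
The upper bound on efficiency is η_max = 1 − T_C/T_H = 1 − 340.15/754.15 = 0.5490.
W_max = η_max · Q_H = 0.5490 × 111 = 60.93 kW.

Ẇ_max ≈ 60.93 kW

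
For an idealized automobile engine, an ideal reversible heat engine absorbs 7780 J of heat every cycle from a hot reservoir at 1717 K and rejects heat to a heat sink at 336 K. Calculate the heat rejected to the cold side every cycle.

η_rev = 1 − T_C/T_H = 1 − 336.00/1717.00 = 0.8043.
For a reversible cycle Q_C/Q_H = T_C/T_H, so Q_C = 7780 × 336.00/1717.00 = 1520 J.

Q_C ≈ 1520 J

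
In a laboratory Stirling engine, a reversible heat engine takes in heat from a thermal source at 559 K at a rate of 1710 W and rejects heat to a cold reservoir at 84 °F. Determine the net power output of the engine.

Ẇ ≈ 786.1 W

T_C = 84 °F → (84 − 32) × 5/9 = 28.89 °C = 302.04 K.
Since the cycle is reversible, η = 1 − T_C/T_H = 1 − 302.04/559.00 = 0.4597.
W = η·Q_H = 0.4597 × 1710 = 786.1 W.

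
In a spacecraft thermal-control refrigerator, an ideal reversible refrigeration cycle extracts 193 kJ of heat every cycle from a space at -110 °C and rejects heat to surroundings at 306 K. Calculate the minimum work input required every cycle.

W_in ≈ 169.0 kJ

T_C = -110 °C → -110 + 273.15 = 163.15 K.
Carnot COP: COP_R = T_C/(T_H − T_C) = 163.15/142.85 = 1.1421.
W = Q_C/COP_R = 193/1.1421 = 169.0 kJ.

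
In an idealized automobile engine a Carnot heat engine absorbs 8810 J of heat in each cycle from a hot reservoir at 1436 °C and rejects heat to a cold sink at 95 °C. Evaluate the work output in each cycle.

T_H = 1436 °C → 1436 + 273.15 = 1709.15 K.
T_C = 95 °C → 95 + 273.15 = 368.15 K.
The Carnot efficiency is η = 1 − T_C/T_H = 1 − 368.15/1709.15 = 0.7846.
W = η·Q_H = 0.7846 × 8810 = 6910 J.

W ≈ 6910 J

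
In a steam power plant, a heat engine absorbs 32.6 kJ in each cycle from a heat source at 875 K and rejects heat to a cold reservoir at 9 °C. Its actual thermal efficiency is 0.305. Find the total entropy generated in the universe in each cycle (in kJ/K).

T_C = 9 °C → 9 + 273.15 = 282.15 K.
W = η·Q_H = 0.305 × 32.6 = 9.943 kJ, so Q_C = Q_H − W = 22.66 kJ.
Entropy balance on the reservoirs: −Q_H/T_H = -0.03726 kJ/K, +Q_C/T_C = 0.08030 kJ/K.
ΔS_univ = −Q_H/T_H + Q_C/T_C = 0.0430 kJ/K (> 0, since η = 0.305 < η_Carnot = 0.678).

ΔS_univ ≈ 0.0430 kJ/K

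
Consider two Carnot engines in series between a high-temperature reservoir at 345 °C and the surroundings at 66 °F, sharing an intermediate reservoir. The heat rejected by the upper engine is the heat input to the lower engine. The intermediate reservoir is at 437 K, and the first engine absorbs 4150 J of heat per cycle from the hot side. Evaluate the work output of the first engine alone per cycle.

T_H = 345 °C → 345 + 273.15 = 618.15 K.
T_C = 66 °F → (66 − 32) × 5/9 = 18.89 °C = 292.04 K.
First-stage efficiency η₁ = 1 − T_m/T_H = 1 − 437.00/618.15 = 0.2931.
W₁ = η₁·Q_H = 0.2931 × 4150 = 1220 J.

W₁ ≈ 1220 J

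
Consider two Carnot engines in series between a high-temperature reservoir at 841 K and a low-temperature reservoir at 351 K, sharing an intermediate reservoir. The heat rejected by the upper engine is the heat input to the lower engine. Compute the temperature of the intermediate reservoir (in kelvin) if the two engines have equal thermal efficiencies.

T_m ≈ 543.3 K

Equal efficiencies require 1 − T_m/T_H = 1 − T_C/T_m, i.e. T_m/T_H = T_C/T_m, so T_m = √(T_H·T_C) = √(841.00 × 351.00) = 543.3 K.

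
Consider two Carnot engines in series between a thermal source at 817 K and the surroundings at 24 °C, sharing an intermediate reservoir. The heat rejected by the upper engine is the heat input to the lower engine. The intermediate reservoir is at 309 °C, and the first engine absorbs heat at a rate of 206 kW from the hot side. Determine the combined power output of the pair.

T_C = 24 °C → 24 + 273.15 = 297.15 K.
Two reversible stages in series are equivalent to a single Carnot engine between T_H and T_C, so η_total = 1 − T_C/T_H = 1 − 297.15/817.00 = 0.6363.
W_total = η_total · Q_H = 0.6363 × 206 = 131 kW.

Ẇ_total ≈ 131 kW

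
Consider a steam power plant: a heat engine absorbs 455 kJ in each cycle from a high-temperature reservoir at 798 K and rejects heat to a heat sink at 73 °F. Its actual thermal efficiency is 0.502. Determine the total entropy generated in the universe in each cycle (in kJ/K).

ΔS_univ ≈ 0.196 kJ/K

T_C = 73 °F → (73 − 32) × 5/9 = 22.78 °C = 295.93 K.
W = η·Q_H = 0.502 × 455 = 228.4 kJ, so Q_C = Q_H − W = 226.6 kJ.
Reservoir entropy changes: ΔS_H = −Q_H/T_H = −455/798.00 = -0.5702 kJ/K and ΔS_C = +Q_C/T_C = 226.6/295.93 = 0.7657 kJ/K.
ΔS_univ = −Q_H/T_H + Q_C/T_C = 0.196 kJ/K (> 0, since η = 0.502 < η_Carnot = 0.629).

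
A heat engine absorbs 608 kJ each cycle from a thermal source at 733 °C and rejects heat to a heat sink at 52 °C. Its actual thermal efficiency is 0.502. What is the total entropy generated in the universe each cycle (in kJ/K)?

ΔS_univ ≈ 0.3269 kJ/K

T_H = 733 °C → 733 + 273.15 = 1006.15 K.
T_C = 52 °C → 52 + 273.15 = 325.15 K.
W = η·Q_H = 0.502 × 608 = 305.2 kJ, so Q_C = Q_H − W = 302.8 kJ.
Entropy balance on the reservoirs: −Q_H/T_H = -0.6043 kJ/K, +Q_C/T_C = 0.9312 kJ/K.
ΔS_univ = −Q_H/T_H + Q_C/T_C = 0.3269 kJ/K (> 0, since η = 0.502 < η_Carnot = 0.677).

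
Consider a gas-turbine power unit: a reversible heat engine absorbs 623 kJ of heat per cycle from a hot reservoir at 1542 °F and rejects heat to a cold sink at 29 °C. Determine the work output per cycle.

T_H = 1542 °F → (1542 − 32) × 5/9 = 838.89 °C = 1112.04 K.
T_C = 29 °C → 29 + 273.15 = 302.15 K.
Carnot efficiency: η = 1 − T_C/T_H = 1 − 302.15/1112.04 = 0.7283.
W = η·Q_H = 0.7283 × 623 = 454 kJ.

W ≈ 454 kJ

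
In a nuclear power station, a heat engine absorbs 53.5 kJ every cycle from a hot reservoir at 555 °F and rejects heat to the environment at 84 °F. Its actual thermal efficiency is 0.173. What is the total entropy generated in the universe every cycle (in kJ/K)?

ΔS_univ ≈ 0.0516 kJ/K

T_H = 555 °F → (555 − 32) × 5/9 = 290.56 °C = 563.71 K.
T_C = 84 °F → (84 − 32) × 5/9 = 28.89 °C = 302.04 K.
W = η·Q_H = 0.173 × 53.5 = 9.255 kJ, so Q_C = Q_H − W = 44.24 kJ.
Reservoir entropy changes: ΔS_H = −Q_H/T_H = −53.5/563.71 = -0.09491 kJ/K and ΔS_C = +Q_C/T_C = 44.24/302.04 = 0.1465 kJ/K.
ΔS_univ = −Q_H/T_H + Q_C/T_C = 0.0516 kJ/K (> 0, since η = 0.173 < η_Carnot = 0.464).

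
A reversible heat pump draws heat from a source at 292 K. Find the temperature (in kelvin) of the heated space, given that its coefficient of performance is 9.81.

T_H ≈ 325 K

COP_HP = T_H/(T_H − T_C) ⇒ T_H = T_C·COP_HP/(COP_HP − 1) = 292.00 × 9.81/(9.81 − 1) = 325 K.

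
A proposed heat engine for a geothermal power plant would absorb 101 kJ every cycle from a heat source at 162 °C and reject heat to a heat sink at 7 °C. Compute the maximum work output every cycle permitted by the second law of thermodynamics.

T_H = 162 °C → 162 + 273.15 = 435.15 K.
T_C = 7 °C → 7 + 273.15 = 280.15 K.
By the Carnot theorem, η_max = 1 − T_C/T_H = 1 − 280.15/435.15 = 0.3562.
W_max = η_max · Q_H = 0.3562 × 101 = 36.0 kJ.

W_max ≈ 36.0 kJ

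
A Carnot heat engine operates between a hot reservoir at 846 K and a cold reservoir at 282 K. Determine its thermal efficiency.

Since the cycle is reversible, η = 1 − T_C/T_H = 1 − 282.00/846.00 = 0.6667.

η ≈ 0.6667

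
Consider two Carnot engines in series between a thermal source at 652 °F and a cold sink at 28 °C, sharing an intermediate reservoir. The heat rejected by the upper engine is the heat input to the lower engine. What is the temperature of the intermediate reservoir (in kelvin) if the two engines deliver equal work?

T_H = 652 °F → (652 − 32) × 5/9 = 344.44 °C = 617.59 K.
T_C = 28 °C → 28 + 273.15 = 301.15 K.
For reversible stages Q_m = Q_H·(T_m/T_H). Setting W₁ = Q_H(1 − T_m/T_H) equal to W₂ = Q_m(1 − T_C/T_m) = Q_H·(T_m − T_C)/T_H gives T_H − T_m = T_m − T_C, so T_m = (T_H + T_C)/2 = (617.59 + 301.15)/2 = 459.4 K.

T_m ≈ 459.4 K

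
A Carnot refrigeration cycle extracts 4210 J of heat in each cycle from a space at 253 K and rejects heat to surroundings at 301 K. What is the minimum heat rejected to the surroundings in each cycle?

For a reversible cycle Q_H/Q_C = T_H/T_C, so Q_H = Q_C·T_H/T_C = 4210 × 301.00/253.00 = 5010 J.

Q_H ≈ 5010 J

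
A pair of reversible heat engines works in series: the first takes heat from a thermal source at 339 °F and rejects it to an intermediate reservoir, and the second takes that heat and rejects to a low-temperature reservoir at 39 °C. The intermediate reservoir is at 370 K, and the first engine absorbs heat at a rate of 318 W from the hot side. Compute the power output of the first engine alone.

T_H = 339 °F → (339 − 32) × 5/9 = 170.56 °C = 443.71 K.
T_C = 39 °C → 39 + 273.15 = 312.15 K.
First-stage efficiency η₁ = 1 − T_m/T_H = 1 − 370.00/443.71 = 0.1661.
W₁ = η₁·Q_H = 0.1661 × 318 = 52.82 W.

Ẇ₁ ≈ 52.82 W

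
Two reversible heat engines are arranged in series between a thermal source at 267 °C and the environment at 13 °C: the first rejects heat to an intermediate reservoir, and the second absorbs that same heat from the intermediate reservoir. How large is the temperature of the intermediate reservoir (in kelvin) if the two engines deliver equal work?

T_m ≈ 413.1 K

T_H = 267 °C → 267 + 273.15 = 540.15 K.
T_C = 13 °C → 13 + 273.15 = 286.15 K.
For reversible stages Q_m = Q_H·(T_m/T_H). Setting W₁ = Q_H(1 − T_m/T_H) equal to W₂ = Q_m(1 − T_C/T_m) = Q_H·(T_m − T_C)/T_H gives T_H − T_m = T_m − T_C, so T_m = (T_H + T_C)/2 = (540.15 + 286.15)/2 = 413.1 K.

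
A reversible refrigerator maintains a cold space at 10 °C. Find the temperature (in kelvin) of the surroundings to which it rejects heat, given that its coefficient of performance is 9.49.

T_C = 10 °C → 10 + 273.15 = 283.15 K.
COP_R = T_C/(T_H − T_C) ⇒ T_H = T_C·(1 + 1/COP_R) = 283.15 × (1 + 1/9.49) = 313 K.

T_H ≈ 313 K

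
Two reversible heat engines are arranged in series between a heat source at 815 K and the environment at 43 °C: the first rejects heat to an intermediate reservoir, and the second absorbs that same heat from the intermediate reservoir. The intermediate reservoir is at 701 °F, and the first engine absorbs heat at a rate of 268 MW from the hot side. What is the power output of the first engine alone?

T_C = 43 °C → 43 + 273.15 = 316.15 K.
T_m = 701 °F → (701 − 32) × 5/9 = 371.67 °C = 644.82 K.
First-stage efficiency η₁ = 1 − T_m/T_H = 1 − 644.82/815.00 = 0.2088.
W₁ = η₁·Q_H = 0.2088 × 268 = 55.96 MW.

Ẇ₁ ≈ 55.96 MW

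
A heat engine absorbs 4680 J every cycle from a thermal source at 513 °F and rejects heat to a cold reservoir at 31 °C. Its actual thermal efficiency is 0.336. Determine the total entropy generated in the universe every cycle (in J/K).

T_H = 513 °F → (513 − 32) × 5/9 = 267.22 °C = 540.37 K.
T_C = 31 °C → 31 + 273.15 = 304.15 K.
W = η·Q_H = 0.336 × 4680 = 1572 J, so Q_C = Q_H − W = 3108 J.
Entropy balance on the reservoirs: −Q_H/T_H = -8.661 J/K, +Q_C/T_C = 10.22 J/K.
ΔS_univ = −Q_H/T_H + Q_C/T_C = 1.56 J/K (> 0, since η = 0.336 < η_Carnot = 0.437).

ΔS_univ ≈ 1.56 J/K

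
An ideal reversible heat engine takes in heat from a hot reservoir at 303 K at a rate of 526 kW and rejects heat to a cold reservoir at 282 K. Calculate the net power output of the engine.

Since the cycle is reversible, η = 1 − T_C/T_H = 1 − 282.00/303.00 = 0.0693.
W = η·Q_H = 0.0693 × 526 = 36.46 kW.

Ẇ ≈ 36.46 kW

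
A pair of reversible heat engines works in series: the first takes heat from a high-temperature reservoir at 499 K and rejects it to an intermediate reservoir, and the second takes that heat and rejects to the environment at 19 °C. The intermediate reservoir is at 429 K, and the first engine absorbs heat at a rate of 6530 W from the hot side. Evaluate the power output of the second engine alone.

T_C = 19 °C → 19 + 273.15 = 292.15 K.
Heat entering the second stage: Q_m = Q_H·(T_m/T_H) = 6530 × 429.00/499.00 = 5610 W.
Second-stage efficiency η₂ = 1 − T_C/T_m = 1 − 292.15/429.00 = 0.3190, so W₂ = η₂·Q_m = 1790 W.

Ẇ₂ ≈ 1790 W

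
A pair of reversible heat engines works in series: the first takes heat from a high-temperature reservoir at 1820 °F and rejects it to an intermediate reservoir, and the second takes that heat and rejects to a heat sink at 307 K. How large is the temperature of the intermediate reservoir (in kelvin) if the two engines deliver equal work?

T_H = 1820 °F → (1820 − 32) × 5/9 = 993.33 °C = 1266.48 K.
For reversible stages Q_m = Q_H·(T_m/T_H). Setting W₁ = Q_H(1 − T_m/T_H) equal to W₂ = Q_m(1 − T_C/T_m) = Q_H·(T_m − T_C)/T_H gives T_H − T_m = T_m − T_C, so T_m = (T_H + T_C)/2 = (1266.48 + 307.00)/2 = 787 K.

T_m ≈ 787 K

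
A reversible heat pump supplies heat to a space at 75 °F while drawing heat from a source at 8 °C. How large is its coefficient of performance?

COP_HP ≈ 18.7

T_H = 75 °F → (75 − 32) × 5/9 = 23.89 °C = 297.04 K.
T_C = 8 °C → 8 + 273.15 = 281.15 K.
For a reversible heat pump, COP_HP = T_H/(T_H − T_C) = 297.04/(297.04 − 281.15) = 18.7.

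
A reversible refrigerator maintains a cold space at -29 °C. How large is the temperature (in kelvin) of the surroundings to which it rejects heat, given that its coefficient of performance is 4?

T_H ≈ 305.2 K

T_C = -29 °C → -29 + 273.15 = 244.15 K.
COP_R = T_C/(T_H − T_C) ⇒ T_H = T_C·(1 + 1/COP_R) = 244.15 × (1 + 1/4) = 305.2 K.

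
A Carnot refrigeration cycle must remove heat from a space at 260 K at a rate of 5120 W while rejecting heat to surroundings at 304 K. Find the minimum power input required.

Ẇ_in ≈ 866 W

For a reversible refrigerator, COP_R = T_C/(T_H − T_C) = 260.00/44.00 = 5.9091.
W = Q_C/COP_R = 5120/5.9091 = 866 W.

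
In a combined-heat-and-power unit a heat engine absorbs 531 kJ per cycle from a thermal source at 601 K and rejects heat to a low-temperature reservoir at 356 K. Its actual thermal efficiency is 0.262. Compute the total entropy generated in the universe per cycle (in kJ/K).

W = η·Q_H = 0.262 × 531 = 139.1 kJ, so Q_C = Q_H − W = 391.9 kJ.
Reservoir entropy changes: ΔS_H = −Q_H/T_H = −531/601.00 = -0.8835 kJ/K and ΔS_C = +Q_C/T_C = 391.9/356.00 = 1.101 kJ/K.
ΔS_univ = −Q_H/T_H + Q_C/T_C = 0.217 kJ/K (> 0, since η = 0.262 < η_Carnot = 0.408).

ΔS_univ ≈ 0.217 kJ/K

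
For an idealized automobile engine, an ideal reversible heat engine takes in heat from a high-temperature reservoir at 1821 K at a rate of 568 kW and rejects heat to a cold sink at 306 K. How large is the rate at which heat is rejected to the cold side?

Q̇_C ≈ 95.45 kW

The Carnot efficiency is η = 1 − T_C/T_H = 1 − 306.00/1821.00 = 0.8320.
For a reversible cycle Q_C/Q_H = T_C/T_H, so Q_C = 568 × 306.00/1821.00 = 95.45 kW.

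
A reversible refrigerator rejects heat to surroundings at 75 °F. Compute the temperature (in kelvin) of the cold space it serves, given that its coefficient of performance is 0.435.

T_H = 75 °F → (75 − 32) × 5/9 = 23.89 °C = 297.04 K.
COP_R = T_C/(T_H − T_C) ⇒ T_C = T_H·COP_R/(1 + COP_R) = 297.04 × 0.435/(1 + 0.435) = 90.0 K.

T_C ≈ 90.0 K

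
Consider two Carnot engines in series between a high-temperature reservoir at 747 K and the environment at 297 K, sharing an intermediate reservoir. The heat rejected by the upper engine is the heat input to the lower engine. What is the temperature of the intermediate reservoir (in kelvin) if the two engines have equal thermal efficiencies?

Equal efficiencies require 1 − T_m/T_H = 1 − T_C/T_m, i.e. T_m/T_H = T_C/T_m, so T_m = √(T_H·T_C) = √(747.00 × 297.00) = 471 K.

T_m ≈ 471 K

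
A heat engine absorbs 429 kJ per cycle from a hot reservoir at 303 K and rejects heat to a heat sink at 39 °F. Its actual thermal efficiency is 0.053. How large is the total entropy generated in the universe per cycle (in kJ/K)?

T_C = 39 °F → (39 − 32) × 5/9 = 3.89 °C = 277.04 K.
W = η·Q_H = 0.053 × 429 = 22.74 kJ, so Q_C = Q_H − W = 406.3 kJ.
Entropy balance on the reservoirs: −Q_H/T_H = -1.416 kJ/K, +Q_C/T_C = 1.466 kJ/K.
ΔS_univ = −Q_H/T_H + Q_C/T_C = 0.05061 kJ/K (> 0, since η = 0.053 < η_Carnot = 0.086).

ΔS_univ ≈ 0.05061 kJ/K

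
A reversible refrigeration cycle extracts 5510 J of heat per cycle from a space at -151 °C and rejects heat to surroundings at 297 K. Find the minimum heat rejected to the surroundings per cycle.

T_C = -151 °C → -151 + 273.15 = 122.15 K.
For a reversible cycle Q_H/Q_C = T_H/T_C, so Q_H = Q_C·T_H/T_C = 5510 × 297.00/122.15 = 13400 J.

Q_H ≈ 13400 J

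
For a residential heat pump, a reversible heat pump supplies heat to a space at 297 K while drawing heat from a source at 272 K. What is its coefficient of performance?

COP_HP ≈ 11.9

For a reversible heat pump, COP_HP = T_H/(T_H − T_C) = 297.00/(297.00 − 272.00) = 11.9.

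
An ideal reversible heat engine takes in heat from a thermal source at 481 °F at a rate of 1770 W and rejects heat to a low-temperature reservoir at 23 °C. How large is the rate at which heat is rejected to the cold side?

Q̇_C ≈ 1000 W

T_H = 481 °F → (481 − 32) × 5/9 = 249.44 °C = 522.59 K.
T_C = 23 °C → 23 + 273.15 = 296.15 K.
Carnot efficiency: η = 1 − T_C/T_H = 1 − 296.15/522.59 = 0.4333.
For a reversible cycle Q_C/Q_H = T_C/T_H, so Q_C = 1770 × 296.15/522.59 = 1000 W.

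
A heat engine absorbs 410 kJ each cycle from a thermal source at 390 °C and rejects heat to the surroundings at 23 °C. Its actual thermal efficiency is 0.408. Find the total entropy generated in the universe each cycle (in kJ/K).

ΔS_univ ≈ 0.201 kJ/K

T_H = 390 °C → 390 + 273.15 = 663.15 K.
T_C = 23 °C → 23 + 273.15 = 296.15 K.
W = η·Q_H = 0.408 × 410 = 167.3 kJ, so Q_C = Q_H − W = 242.7 kJ.
The hot reservoir loses entropy Q_H/T_H = 410/663.15 = 0.6183 kJ/K; the cold reservoir gains Q_C/T_C = 242.7/296.15 = 0.8196 kJ/K.
ΔS_univ = −Q_H/T_H + Q_C/T_C = 0.201 kJ/K (> 0, since η = 0.408 < η_Carnot = 0.553).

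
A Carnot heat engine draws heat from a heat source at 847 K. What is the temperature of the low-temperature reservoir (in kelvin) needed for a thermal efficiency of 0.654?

From η = 1 − T_C/T_H, T_C = T_H·(1 − η) = 847.00 × (1 − 0.654) = 293.1 K.

T_C ≈ 293.1 K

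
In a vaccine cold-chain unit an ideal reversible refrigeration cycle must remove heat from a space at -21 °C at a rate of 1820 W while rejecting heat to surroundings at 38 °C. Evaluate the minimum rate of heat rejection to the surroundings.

Q̇_H ≈ 2250 W

T_H = 38 °C → 38 + 273.15 = 311.15 K.
T_C = -21 °C → -21 + 273.15 = 252.15 K.
For a reversible cycle Q_H/Q_C = T_H/T_C, so Q_H = Q_C·T_H/T_C = 1820 × 311.15/252.15 = 2250 W.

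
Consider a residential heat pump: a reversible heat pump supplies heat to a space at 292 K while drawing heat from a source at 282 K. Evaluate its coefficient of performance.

COP_HP = T_H/(T_H − T_C) = 292.00/(292.00 − 282.00) = 29.2.

COP_HP ≈ 29.2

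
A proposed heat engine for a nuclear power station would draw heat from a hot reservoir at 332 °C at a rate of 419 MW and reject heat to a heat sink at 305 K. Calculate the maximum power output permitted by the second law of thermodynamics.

Ẇ_max ≈ 208 MW

T_H = 332 °C → 332 + 273.15 = 605.15 K.
The second-law ceiling is the Carnot efficiency, η_max = 1 − T_C/T_H = 1 − 305.00/605.15 = 0.4960.
W_max = η_max · Q_H = 0.4960 × 419 = 208 MW.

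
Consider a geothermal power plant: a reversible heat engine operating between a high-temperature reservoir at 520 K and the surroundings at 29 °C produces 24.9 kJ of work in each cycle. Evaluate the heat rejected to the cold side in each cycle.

T_C = 29 °C → 29 + 273.15 = 302.15 K.
Carnot efficiency: η = 1 − T_C/T_H = 1 − 302.15/520.00 = 0.4189.
Since Q_C/Q_H = T_C/T_H and Q_H = W/η, Q_C = W·T_C/(T_H − T_C) = 24.9 × 302.15/217.85 = 34.54 kJ.

Q_C ≈ 34.54 kJ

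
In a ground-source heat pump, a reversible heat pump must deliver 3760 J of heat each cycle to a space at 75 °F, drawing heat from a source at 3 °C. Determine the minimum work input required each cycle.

W_in ≈ 264 J

T_H = 75 °F → (75 − 32) × 5/9 = 23.89 °C = 297.04 K.
T_C = 3 °C → 3 + 273.15 = 276.15 K.
COP_HP = T_H/(T_H − T_C) = 297.04/20.89 = 14.2199.
W = Q_H/COP_HP = 3760/14.2199 = 264 J.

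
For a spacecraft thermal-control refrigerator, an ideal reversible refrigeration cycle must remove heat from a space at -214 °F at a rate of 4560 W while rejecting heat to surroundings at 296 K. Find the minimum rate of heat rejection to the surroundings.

Q̇_H ≈ 9890 W

T_C = -214 °F → (-214 − 32) × 5/9 = -136.67 °C = 136.48 K.
For a reversible cycle Q_H/Q_C = T_H/T_C, so Q_H = Q_C·T_H/T_C = 4560 × 296.00/136.48 = 9890 W.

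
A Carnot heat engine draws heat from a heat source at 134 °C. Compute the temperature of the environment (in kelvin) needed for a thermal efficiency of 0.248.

T_C ≈ 306.2 K

T_H = 134 °C → 134 + 273.15 = 407.15 K.
From η = 1 − T_C/T_H, T_C = T_H·(1 − η) = 407.15 × (1 − 0.248) = 306.2 K.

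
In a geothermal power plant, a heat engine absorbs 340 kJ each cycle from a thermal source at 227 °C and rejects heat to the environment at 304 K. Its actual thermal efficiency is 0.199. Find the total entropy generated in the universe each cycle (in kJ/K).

T_H = 227 °C → 227 + 273.15 = 500.15 K.
W = η·Q_H = 0.199 × 340 = 67.66 kJ, so Q_C = Q_H − W = 272.3 kJ.
The hot reservoir loses entropy Q_H/T_H = 340/500.15 = 0.6798 kJ/K; the cold reservoir gains Q_C/T_C = 272.3/304.00 = 0.8959 kJ/K.
ΔS_univ = −Q_H/T_H + Q_C/T_C = 0.216 kJ/K (> 0, since η = 0.199 < η_Carnot = 0.392).

ΔS_univ ≈ 0.216 kJ/K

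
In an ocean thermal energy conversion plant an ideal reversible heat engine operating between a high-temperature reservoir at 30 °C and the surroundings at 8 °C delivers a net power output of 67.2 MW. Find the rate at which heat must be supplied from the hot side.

Q̇_H ≈ 926 MW

T_H = 30 °C → 30 + 273.15 = 303.15 K.
T_C = 8 °C → 8 + 273.15 = 281.15 K.
Since the cycle is reversible, η = 1 − T_C/T_H = 1 − 281.15/303.15 = 0.0726.
Q_H = W/η = 67.2/0.0726 = 926 MW.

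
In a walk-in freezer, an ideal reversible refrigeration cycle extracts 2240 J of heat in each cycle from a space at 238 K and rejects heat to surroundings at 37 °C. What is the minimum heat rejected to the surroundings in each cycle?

T_H = 37 °C → 37 + 273.15 = 310.15 K.
For a reversible cycle Q_H/Q_C = T_H/T_C, so Q_H = Q_C·T_H/T_C = 2240 × 310.15/238.00 = 2920 J.

Q_H ≈ 2920 J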